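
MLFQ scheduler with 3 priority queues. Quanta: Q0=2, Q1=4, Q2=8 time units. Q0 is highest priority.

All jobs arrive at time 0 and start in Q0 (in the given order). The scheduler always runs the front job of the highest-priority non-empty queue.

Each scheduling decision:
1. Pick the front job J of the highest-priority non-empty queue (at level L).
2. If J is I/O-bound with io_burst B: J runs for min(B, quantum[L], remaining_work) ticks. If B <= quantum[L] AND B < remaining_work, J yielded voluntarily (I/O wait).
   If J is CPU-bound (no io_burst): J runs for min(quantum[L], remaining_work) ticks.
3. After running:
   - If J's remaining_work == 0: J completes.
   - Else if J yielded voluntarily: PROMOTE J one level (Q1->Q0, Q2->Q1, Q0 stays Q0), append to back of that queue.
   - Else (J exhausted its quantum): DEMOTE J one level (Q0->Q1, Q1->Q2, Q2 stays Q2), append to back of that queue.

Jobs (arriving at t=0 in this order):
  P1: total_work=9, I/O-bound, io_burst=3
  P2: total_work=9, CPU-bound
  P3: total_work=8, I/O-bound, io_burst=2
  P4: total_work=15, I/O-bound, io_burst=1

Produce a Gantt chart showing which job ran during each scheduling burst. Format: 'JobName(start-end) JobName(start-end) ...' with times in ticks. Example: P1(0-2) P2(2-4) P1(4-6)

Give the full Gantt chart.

Answer: P1(0-2) P2(2-4) P3(4-6) P4(6-7) P3(7-9) P4(9-10) P3(10-12) P4(12-13) P3(13-15) P4(15-16) P4(16-17) P4(17-18) P4(18-19) P4(19-20) P4(20-21) P4(21-22) P4(22-23) P4(23-24) P4(24-25) P4(25-26) P4(26-27) P1(27-30) P1(30-32) P2(32-36) P1(36-38) P2(38-41)

Derivation:
t=0-2: P1@Q0 runs 2, rem=7, quantum used, demote→Q1. Q0=[P2,P3,P4] Q1=[P1] Q2=[]
t=2-4: P2@Q0 runs 2, rem=7, quantum used, demote→Q1. Q0=[P3,P4] Q1=[P1,P2] Q2=[]
t=4-6: P3@Q0 runs 2, rem=6, I/O yield, promote→Q0. Q0=[P4,P3] Q1=[P1,P2] Q2=[]
t=6-7: P4@Q0 runs 1, rem=14, I/O yield, promote→Q0. Q0=[P3,P4] Q1=[P1,P2] Q2=[]
t=7-9: P3@Q0 runs 2, rem=4, I/O yield, promote→Q0. Q0=[P4,P3] Q1=[P1,P2] Q2=[]
t=9-10: P4@Q0 runs 1, rem=13, I/O yield, promote→Q0. Q0=[P3,P4] Q1=[P1,P2] Q2=[]
t=10-12: P3@Q0 runs 2, rem=2, I/O yield, promote→Q0. Q0=[P4,P3] Q1=[P1,P2] Q2=[]
t=12-13: P4@Q0 runs 1, rem=12, I/O yield, promote→Q0. Q0=[P3,P4] Q1=[P1,P2] Q2=[]
t=13-15: P3@Q0 runs 2, rem=0, completes. Q0=[P4] Q1=[P1,P2] Q2=[]
t=15-16: P4@Q0 runs 1, rem=11, I/O yield, promote→Q0. Q0=[P4] Q1=[P1,P2] Q2=[]
t=16-17: P4@Q0 runs 1, rem=10, I/O yield, promote→Q0. Q0=[P4] Q1=[P1,P2] Q2=[]
t=17-18: P4@Q0 runs 1, rem=9, I/O yield, promote→Q0. Q0=[P4] Q1=[P1,P2] Q2=[]
t=18-19: P4@Q0 runs 1, rem=8, I/O yield, promote→Q0. Q0=[P4] Q1=[P1,P2] Q2=[]
t=19-20: P4@Q0 runs 1, rem=7, I/O yield, promote→Q0. Q0=[P4] Q1=[P1,P2] Q2=[]
t=20-21: P4@Q0 runs 1, rem=6, I/O yield, promote→Q0. Q0=[P4] Q1=[P1,P2] Q2=[]
t=21-22: P4@Q0 runs 1, rem=5, I/O yield, promote→Q0. Q0=[P4] Q1=[P1,P2] Q2=[]
t=22-23: P4@Q0 runs 1, rem=4, I/O yield, promote→Q0. Q0=[P4] Q1=[P1,P2] Q2=[]
t=23-24: P4@Q0 runs 1, rem=3, I/O yield, promote→Q0. Q0=[P4] Q1=[P1,P2] Q2=[]
t=24-25: P4@Q0 runs 1, rem=2, I/O yield, promote→Q0. Q0=[P4] Q1=[P1,P2] Q2=[]
t=25-26: P4@Q0 runs 1, rem=1, I/O yield, promote→Q0. Q0=[P4] Q1=[P1,P2] Q2=[]
t=26-27: P4@Q0 runs 1, rem=0, completes. Q0=[] Q1=[P1,P2] Q2=[]
t=27-30: P1@Q1 runs 3, rem=4, I/O yield, promote→Q0. Q0=[P1] Q1=[P2] Q2=[]
t=30-32: P1@Q0 runs 2, rem=2, quantum used, demote→Q1. Q0=[] Q1=[P2,P1] Q2=[]
t=32-36: P2@Q1 runs 4, rem=3, quantum used, demote→Q2. Q0=[] Q1=[P1] Q2=[P2]
t=36-38: P1@Q1 runs 2, rem=0, completes. Q0=[] Q1=[] Q2=[P2]
t=38-41: P2@Q2 runs 3, rem=0, completes. Q0=[] Q1=[] Q2=[]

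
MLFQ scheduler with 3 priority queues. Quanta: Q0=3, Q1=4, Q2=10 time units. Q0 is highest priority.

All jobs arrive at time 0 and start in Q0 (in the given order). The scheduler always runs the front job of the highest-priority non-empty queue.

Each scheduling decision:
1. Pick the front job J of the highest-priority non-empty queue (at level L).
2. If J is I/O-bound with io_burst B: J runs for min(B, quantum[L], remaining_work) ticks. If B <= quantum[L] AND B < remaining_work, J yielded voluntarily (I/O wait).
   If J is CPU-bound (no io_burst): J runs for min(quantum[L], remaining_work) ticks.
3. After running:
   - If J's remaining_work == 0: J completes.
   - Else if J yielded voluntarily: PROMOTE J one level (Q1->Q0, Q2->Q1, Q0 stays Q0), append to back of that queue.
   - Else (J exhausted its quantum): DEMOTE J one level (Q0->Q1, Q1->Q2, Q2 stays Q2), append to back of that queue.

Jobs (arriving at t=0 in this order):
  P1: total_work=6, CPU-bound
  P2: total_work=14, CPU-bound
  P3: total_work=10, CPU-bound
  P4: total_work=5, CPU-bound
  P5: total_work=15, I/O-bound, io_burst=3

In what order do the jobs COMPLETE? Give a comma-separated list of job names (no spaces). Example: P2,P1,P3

t=0-3: P1@Q0 runs 3, rem=3, quantum used, demote→Q1. Q0=[P2,P3,P4,P5] Q1=[P1] Q2=[]
t=3-6: P2@Q0 runs 3, rem=11, quantum used, demote→Q1. Q0=[P3,P4,P5] Q1=[P1,P2] Q2=[]
t=6-9: P3@Q0 runs 3, rem=7, quantum used, demote→Q1. Q0=[P4,P5] Q1=[P1,P2,P3] Q2=[]
t=9-12: P4@Q0 runs 3, rem=2, quantum used, demote→Q1. Q0=[P5] Q1=[P1,P2,P3,P4] Q2=[]
t=12-15: P5@Q0 runs 3, rem=12, I/O yield, promote→Q0. Q0=[P5] Q1=[P1,P2,P3,P4] Q2=[]
t=15-18: P5@Q0 runs 3, rem=9, I/O yield, promote→Q0. Q0=[P5] Q1=[P1,P2,P3,P4] Q2=[]
t=18-21: P5@Q0 runs 3, rem=6, I/O yield, promote→Q0. Q0=[P5] Q1=[P1,P2,P3,P4] Q2=[]
t=21-24: P5@Q0 runs 3, rem=3, I/O yield, promote→Q0. Q0=[P5] Q1=[P1,P2,P3,P4] Q2=[]
t=24-27: P5@Q0 runs 3, rem=0, completes. Q0=[] Q1=[P1,P2,P3,P4] Q2=[]
t=27-30: P1@Q1 runs 3, rem=0, completes. Q0=[] Q1=[P2,P3,P4] Q2=[]
t=30-34: P2@Q1 runs 4, rem=7, quantum used, demote→Q2. Q0=[] Q1=[P3,P4] Q2=[P2]
t=34-38: P3@Q1 runs 4, rem=3, quantum used, demote→Q2. Q0=[] Q1=[P4] Q2=[P2,P3]
t=38-40: P4@Q1 runs 2, rem=0, completes. Q0=[] Q1=[] Q2=[P2,P3]
t=40-47: P2@Q2 runs 7, rem=0, completes. Q0=[] Q1=[] Q2=[P3]
t=47-50: P3@Q2 runs 3, rem=0, completes. Q0=[] Q1=[] Q2=[]

Answer: P5,P1,P4,P2,P3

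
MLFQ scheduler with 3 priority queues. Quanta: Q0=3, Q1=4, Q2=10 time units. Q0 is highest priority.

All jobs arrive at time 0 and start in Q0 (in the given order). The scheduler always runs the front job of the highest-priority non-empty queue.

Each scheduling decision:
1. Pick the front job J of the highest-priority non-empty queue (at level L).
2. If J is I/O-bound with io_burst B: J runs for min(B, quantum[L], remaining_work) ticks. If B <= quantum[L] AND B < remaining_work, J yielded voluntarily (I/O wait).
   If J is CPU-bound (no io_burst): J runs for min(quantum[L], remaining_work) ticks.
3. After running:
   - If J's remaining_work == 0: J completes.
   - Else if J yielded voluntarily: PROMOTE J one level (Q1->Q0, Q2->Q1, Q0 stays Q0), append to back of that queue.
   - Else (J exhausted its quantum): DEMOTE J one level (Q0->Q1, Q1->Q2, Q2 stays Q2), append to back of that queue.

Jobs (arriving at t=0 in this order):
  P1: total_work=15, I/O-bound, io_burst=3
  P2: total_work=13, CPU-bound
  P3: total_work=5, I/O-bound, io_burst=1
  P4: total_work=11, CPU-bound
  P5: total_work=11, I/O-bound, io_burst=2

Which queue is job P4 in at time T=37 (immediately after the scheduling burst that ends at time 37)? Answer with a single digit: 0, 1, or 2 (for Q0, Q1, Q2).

Answer: 1

Derivation:
t=0-3: P1@Q0 runs 3, rem=12, I/O yield, promote→Q0. Q0=[P2,P3,P4,P5,P1] Q1=[] Q2=[]
t=3-6: P2@Q0 runs 3, rem=10, quantum used, demote→Q1. Q0=[P3,P4,P5,P1] Q1=[P2] Q2=[]
t=6-7: P3@Q0 runs 1, rem=4, I/O yield, promote→Q0. Q0=[P4,P5,P1,P3] Q1=[P2] Q2=[]
t=7-10: P4@Q0 runs 3, rem=8, quantum used, demote→Q1. Q0=[P5,P1,P3] Q1=[P2,P4] Q2=[]
t=10-12: P5@Q0 runs 2, rem=9, I/O yield, promote→Q0. Q0=[P1,P3,P5] Q1=[P2,P4] Q2=[]
t=12-15: P1@Q0 runs 3, rem=9, I/O yield, promote→Q0. Q0=[P3,P5,P1] Q1=[P2,P4] Q2=[]
t=15-16: P3@Q0 runs 1, rem=3, I/O yield, promote→Q0. Q0=[P5,P1,P3] Q1=[P2,P4] Q2=[]
t=16-18: P5@Q0 runs 2, rem=7, I/O yield, promote→Q0. Q0=[P1,P3,P5] Q1=[P2,P4] Q2=[]
t=18-21: P1@Q0 runs 3, rem=6, I/O yield, promote→Q0. Q0=[P3,P5,P1] Q1=[P2,P4] Q2=[]
t=21-22: P3@Q0 runs 1, rem=2, I/O yield, promote→Q0. Q0=[P5,P1,P3] Q1=[P2,P4] Q2=[]
t=22-24: P5@Q0 runs 2, rem=5, I/O yield, promote→Q0. Q0=[P1,P3,P5] Q1=[P2,P4] Q2=[]
t=24-27: P1@Q0 runs 3, rem=3, I/O yield, promote→Q0. Q0=[P3,P5,P1] Q1=[P2,P4] Q2=[]
t=27-28: P3@Q0 runs 1, rem=1, I/O yield, promote→Q0. Q0=[P5,P1,P3] Q1=[P2,P4] Q2=[]
t=28-30: P5@Q0 runs 2, rem=3, I/O yield, promote→Q0. Q0=[P1,P3,P5] Q1=[P2,P4] Q2=[]
t=30-33: P1@Q0 runs 3, rem=0, completes. Q0=[P3,P5] Q1=[P2,P4] Q2=[]
t=33-34: P3@Q0 runs 1, rem=0, completes. Q0=[P5] Q1=[P2,P4] Q2=[]
t=34-36: P5@Q0 runs 2, rem=1, I/O yield, promote→Q0. Q0=[P5] Q1=[P2,P4] Q2=[]
t=36-37: P5@Q0 runs 1, rem=0, completes. Q0=[] Q1=[P2,P4] Q2=[]
t=37-41: P2@Q1 runs 4, rem=6, quantum used, demote→Q2. Q0=[] Q1=[P4] Q2=[P2]
t=41-45: P4@Q1 runs 4, rem=4, quantum used, demote→Q2. Q0=[] Q1=[] Q2=[P2,P4]
t=45-51: P2@Q2 runs 6, rem=0, completes. Q0=[] Q1=[] Q2=[P4]
t=51-55: P4@Q2 runs 4, rem=0, completes. Q0=[] Q1=[] Q2=[]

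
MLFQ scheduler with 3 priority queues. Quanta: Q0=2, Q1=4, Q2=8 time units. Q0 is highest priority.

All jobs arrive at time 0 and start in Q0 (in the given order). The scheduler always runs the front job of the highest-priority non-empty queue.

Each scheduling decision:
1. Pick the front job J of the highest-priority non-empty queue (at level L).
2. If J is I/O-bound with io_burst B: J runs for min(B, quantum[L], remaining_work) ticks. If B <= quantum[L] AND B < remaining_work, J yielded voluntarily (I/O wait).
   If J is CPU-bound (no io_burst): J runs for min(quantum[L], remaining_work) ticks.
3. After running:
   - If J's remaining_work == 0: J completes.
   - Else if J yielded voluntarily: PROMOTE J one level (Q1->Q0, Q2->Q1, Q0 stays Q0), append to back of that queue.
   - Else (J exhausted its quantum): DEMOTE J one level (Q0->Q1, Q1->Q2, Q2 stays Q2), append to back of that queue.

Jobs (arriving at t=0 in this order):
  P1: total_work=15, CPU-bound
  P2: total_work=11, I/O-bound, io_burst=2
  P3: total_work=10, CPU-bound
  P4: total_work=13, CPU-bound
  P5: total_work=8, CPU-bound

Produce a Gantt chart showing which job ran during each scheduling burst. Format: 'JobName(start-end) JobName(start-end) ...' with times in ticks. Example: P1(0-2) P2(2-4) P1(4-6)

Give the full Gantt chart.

Answer: P1(0-2) P2(2-4) P3(4-6) P4(6-8) P5(8-10) P2(10-12) P2(12-14) P2(14-16) P2(16-18) P2(18-19) P1(19-23) P3(23-27) P4(27-31) P5(31-35) P1(35-43) P3(43-47) P4(47-54) P5(54-56) P1(56-57)

Derivation:
t=0-2: P1@Q0 runs 2, rem=13, quantum used, demote→Q1. Q0=[P2,P3,P4,P5] Q1=[P1] Q2=[]
t=2-4: P2@Q0 runs 2, rem=9, I/O yield, promote→Q0. Q0=[P3,P4,P5,P2] Q1=[P1] Q2=[]
t=4-6: P3@Q0 runs 2, rem=8, quantum used, demote→Q1. Q0=[P4,P5,P2] Q1=[P1,P3] Q2=[]
t=6-8: P4@Q0 runs 2, rem=11, quantum used, demote→Q1. Q0=[P5,P2] Q1=[P1,P3,P4] Q2=[]
t=8-10: P5@Q0 runs 2, rem=6, quantum used, demote→Q1. Q0=[P2] Q1=[P1,P3,P4,P5] Q2=[]
t=10-12: P2@Q0 runs 2, rem=7, I/O yield, promote→Q0. Q0=[P2] Q1=[P1,P3,P4,P5] Q2=[]
t=12-14: P2@Q0 runs 2, rem=5, I/O yield, promote→Q0. Q0=[P2] Q1=[P1,P3,P4,P5] Q2=[]
t=14-16: P2@Q0 runs 2, rem=3, I/O yield, promote→Q0. Q0=[P2] Q1=[P1,P3,P4,P5] Q2=[]
t=16-18: P2@Q0 runs 2, rem=1, I/O yield, promote→Q0. Q0=[P2] Q1=[P1,P3,P4,P5] Q2=[]
t=18-19: P2@Q0 runs 1, rem=0, completes. Q0=[] Q1=[P1,P3,P4,P5] Q2=[]
t=19-23: P1@Q1 runs 4, rem=9, quantum used, demote→Q2. Q0=[] Q1=[P3,P4,P5] Q2=[P1]
t=23-27: P3@Q1 runs 4, rem=4, quantum used, demote→Q2. Q0=[] Q1=[P4,P5] Q2=[P1,P3]
t=27-31: P4@Q1 runs 4, rem=7, quantum used, demote→Q2. Q0=[] Q1=[P5] Q2=[P1,P3,P4]
t=31-35: P5@Q1 runs 4, rem=2, quantum used, demote→Q2. Q0=[] Q1=[] Q2=[P1,P3,P4,P5]
t=35-43: P1@Q2 runs 8, rem=1, quantum used, demote→Q2. Q0=[] Q1=[] Q2=[P3,P4,P5,P1]
t=43-47: P3@Q2 runs 4, rem=0, completes. Q0=[] Q1=[] Q2=[P4,P5,P1]
t=47-54: P4@Q2 runs 7, rem=0, completes. Q0=[] Q1=[] Q2=[P5,P1]
t=54-56: P5@Q2 runs 2, rem=0, completes. Q0=[] Q1=[] Q2=[P1]
t=56-57: P1@Q2 runs 1, rem=0, completes. Q0=[] Q1=[] Q2=[]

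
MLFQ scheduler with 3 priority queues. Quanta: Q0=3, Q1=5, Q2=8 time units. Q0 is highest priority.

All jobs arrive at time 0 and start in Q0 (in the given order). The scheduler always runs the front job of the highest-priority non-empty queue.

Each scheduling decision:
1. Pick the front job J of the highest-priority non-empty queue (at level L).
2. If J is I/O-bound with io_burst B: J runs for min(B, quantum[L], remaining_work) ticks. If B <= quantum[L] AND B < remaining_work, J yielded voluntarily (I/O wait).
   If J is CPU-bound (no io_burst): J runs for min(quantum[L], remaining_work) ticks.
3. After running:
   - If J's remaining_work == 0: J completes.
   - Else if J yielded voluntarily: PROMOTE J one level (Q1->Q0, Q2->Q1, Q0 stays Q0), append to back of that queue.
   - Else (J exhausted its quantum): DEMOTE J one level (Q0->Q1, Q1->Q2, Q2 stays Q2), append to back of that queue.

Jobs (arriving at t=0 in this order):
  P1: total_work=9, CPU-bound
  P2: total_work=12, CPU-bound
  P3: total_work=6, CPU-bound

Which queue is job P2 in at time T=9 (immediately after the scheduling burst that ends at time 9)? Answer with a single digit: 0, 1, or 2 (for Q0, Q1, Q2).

t=0-3: P1@Q0 runs 3, rem=6, quantum used, demote→Q1. Q0=[P2,P3] Q1=[P1] Q2=[]
t=3-6: P2@Q0 runs 3, rem=9, quantum used, demote→Q1. Q0=[P3] Q1=[P1,P2] Q2=[]
t=6-9: P3@Q0 runs 3, rem=3, quantum used, demote→Q1. Q0=[] Q1=[P1,P2,P3] Q2=[]
t=9-14: P1@Q1 runs 5, rem=1, quantum used, demote→Q2. Q0=[] Q1=[P2,P3] Q2=[P1]
t=14-19: P2@Q1 runs 5, rem=4, quantum used, demote→Q2. Q0=[] Q1=[P3] Q2=[P1,P2]
t=19-22: P3@Q1 runs 3, rem=0, completes. Q0=[] Q1=[] Q2=[P1,P2]
t=22-23: P1@Q2 runs 1, rem=0, completes. Q0=[] Q1=[] Q2=[P2]
t=23-27: P2@Q2 runs 4, rem=0, completes. Q0=[] Q1=[] Q2=[]

Answer: 1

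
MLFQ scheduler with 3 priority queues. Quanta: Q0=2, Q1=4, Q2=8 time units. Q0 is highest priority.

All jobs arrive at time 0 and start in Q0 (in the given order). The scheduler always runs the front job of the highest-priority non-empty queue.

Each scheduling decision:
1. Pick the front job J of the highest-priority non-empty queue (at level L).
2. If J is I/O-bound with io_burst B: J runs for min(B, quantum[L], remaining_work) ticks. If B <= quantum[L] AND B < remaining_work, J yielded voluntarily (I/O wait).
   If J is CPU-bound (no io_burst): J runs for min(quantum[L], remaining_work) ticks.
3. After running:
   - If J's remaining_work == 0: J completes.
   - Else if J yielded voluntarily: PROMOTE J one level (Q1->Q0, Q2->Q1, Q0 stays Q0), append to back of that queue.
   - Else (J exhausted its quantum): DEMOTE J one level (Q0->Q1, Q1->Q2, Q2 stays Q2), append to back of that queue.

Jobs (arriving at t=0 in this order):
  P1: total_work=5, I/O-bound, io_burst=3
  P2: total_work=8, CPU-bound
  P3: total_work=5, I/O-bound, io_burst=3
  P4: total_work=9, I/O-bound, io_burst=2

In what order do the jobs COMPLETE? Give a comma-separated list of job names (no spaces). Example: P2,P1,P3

t=0-2: P1@Q0 runs 2, rem=3, quantum used, demote→Q1. Q0=[P2,P3,P4] Q1=[P1] Q2=[]
t=2-4: P2@Q0 runs 2, rem=6, quantum used, demote→Q1. Q0=[P3,P4] Q1=[P1,P2] Q2=[]
t=4-6: P3@Q0 runs 2, rem=3, quantum used, demote→Q1. Q0=[P4] Q1=[P1,P2,P3] Q2=[]
t=6-8: P4@Q0 runs 2, rem=7, I/O yield, promote→Q0. Q0=[P4] Q1=[P1,P2,P3] Q2=[]
t=8-10: P4@Q0 runs 2, rem=5, I/O yield, promote→Q0. Q0=[P4] Q1=[P1,P2,P3] Q2=[]
t=10-12: P4@Q0 runs 2, rem=3, I/O yield, promote→Q0. Q0=[P4] Q1=[P1,P2,P3] Q2=[]
t=12-14: P4@Q0 runs 2, rem=1, I/O yield, promote→Q0. Q0=[P4] Q1=[P1,P2,P3] Q2=[]
t=14-15: P4@Q0 runs 1, rem=0, completes. Q0=[] Q1=[P1,P2,P3] Q2=[]
t=15-18: P1@Q1 runs 3, rem=0, completes. Q0=[] Q1=[P2,P3] Q2=[]
t=18-22: P2@Q1 runs 4, rem=2, quantum used, demote→Q2. Q0=[] Q1=[P3] Q2=[P2]
t=22-25: P3@Q1 runs 3, rem=0, completes. Q0=[] Q1=[] Q2=[P2]
t=25-27: P2@Q2 runs 2, rem=0, completes. Q0=[] Q1=[] Q2=[]

Answer: P4,P1,P3,P2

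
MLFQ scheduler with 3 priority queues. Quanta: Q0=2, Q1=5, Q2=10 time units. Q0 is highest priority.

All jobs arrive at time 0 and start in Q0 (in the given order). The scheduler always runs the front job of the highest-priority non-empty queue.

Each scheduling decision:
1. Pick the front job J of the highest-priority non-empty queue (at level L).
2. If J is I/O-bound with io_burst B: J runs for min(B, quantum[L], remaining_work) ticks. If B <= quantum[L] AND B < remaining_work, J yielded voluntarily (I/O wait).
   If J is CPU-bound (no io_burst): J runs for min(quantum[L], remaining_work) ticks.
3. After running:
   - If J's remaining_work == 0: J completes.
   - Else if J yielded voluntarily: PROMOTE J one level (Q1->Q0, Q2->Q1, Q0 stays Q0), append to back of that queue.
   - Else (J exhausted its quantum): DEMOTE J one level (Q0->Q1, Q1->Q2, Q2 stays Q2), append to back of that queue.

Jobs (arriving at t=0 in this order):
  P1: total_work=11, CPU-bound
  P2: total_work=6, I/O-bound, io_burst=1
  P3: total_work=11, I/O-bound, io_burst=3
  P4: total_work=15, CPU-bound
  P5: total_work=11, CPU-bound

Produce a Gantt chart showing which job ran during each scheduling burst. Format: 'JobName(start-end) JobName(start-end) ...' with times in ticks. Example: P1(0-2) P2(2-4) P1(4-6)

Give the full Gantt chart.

Answer: P1(0-2) P2(2-3) P3(3-5) P4(5-7) P5(7-9) P2(9-10) P2(10-11) P2(11-12) P2(12-13) P2(13-14) P1(14-19) P3(19-22) P3(22-24) P4(24-29) P5(29-34) P3(34-37) P3(37-38) P1(38-42) P4(42-50) P5(50-54)

Derivation:
t=0-2: P1@Q0 runs 2, rem=9, quantum used, demote→Q1. Q0=[P2,P3,P4,P5] Q1=[P1] Q2=[]
t=2-3: P2@Q0 runs 1, rem=5, I/O yield, promote→Q0. Q0=[P3,P4,P5,P2] Q1=[P1] Q2=[]
t=3-5: P3@Q0 runs 2, rem=9, quantum used, demote→Q1. Q0=[P4,P5,P2] Q1=[P1,P3] Q2=[]
t=5-7: P4@Q0 runs 2, rem=13, quantum used, demote→Q1. Q0=[P5,P2] Q1=[P1,P3,P4] Q2=[]
t=7-9: P5@Q0 runs 2, rem=9, quantum used, demote→Q1. Q0=[P2] Q1=[P1,P3,P4,P5] Q2=[]
t=9-10: P2@Q0 runs 1, rem=4, I/O yield, promote→Q0. Q0=[P2] Q1=[P1,P3,P4,P5] Q2=[]
t=10-11: P2@Q0 runs 1, rem=3, I/O yield, promote→Q0. Q0=[P2] Q1=[P1,P3,P4,P5] Q2=[]
t=11-12: P2@Q0 runs 1, rem=2, I/O yield, promote→Q0. Q0=[P2] Q1=[P1,P3,P4,P5] Q2=[]
t=12-13: P2@Q0 runs 1, rem=1, I/O yield, promote→Q0. Q0=[P2] Q1=[P1,P3,P4,P5] Q2=[]
t=13-14: P2@Q0 runs 1, rem=0, completes. Q0=[] Q1=[P1,P3,P4,P5] Q2=[]
t=14-19: P1@Q1 runs 5, rem=4, quantum used, demote→Q2. Q0=[] Q1=[P3,P4,P5] Q2=[P1]
t=19-22: P3@Q1 runs 3, rem=6, I/O yield, promote→Q0. Q0=[P3] Q1=[P4,P5] Q2=[P1]
t=22-24: P3@Q0 runs 2, rem=4, quantum used, demote→Q1. Q0=[] Q1=[P4,P5,P3] Q2=[P1]
t=24-29: P4@Q1 runs 5, rem=8, quantum used, demote→Q2. Q0=[] Q1=[P5,P3] Q2=[P1,P4]
t=29-34: P5@Q1 runs 5, rem=4, quantum used, demote→Q2. Q0=[] Q1=[P3] Q2=[P1,P4,P5]
t=34-37: P3@Q1 runs 3, rem=1, I/O yield, promote→Q0. Q0=[P3] Q1=[] Q2=[P1,P4,P5]
t=37-38: P3@Q0 runs 1, rem=0, completes. Q0=[] Q1=[] Q2=[P1,P4,P5]
t=38-42: P1@Q2 runs 4, rem=0, completes. Q0=[] Q1=[] Q2=[P4,P5]
t=42-50: P4@Q2 runs 8, rem=0, completes. Q0=[] Q1=[] Q2=[P5]
t=50-54: P5@Q2 runs 4, rem=0, completes. Q0=[] Q1=[] Q2=[]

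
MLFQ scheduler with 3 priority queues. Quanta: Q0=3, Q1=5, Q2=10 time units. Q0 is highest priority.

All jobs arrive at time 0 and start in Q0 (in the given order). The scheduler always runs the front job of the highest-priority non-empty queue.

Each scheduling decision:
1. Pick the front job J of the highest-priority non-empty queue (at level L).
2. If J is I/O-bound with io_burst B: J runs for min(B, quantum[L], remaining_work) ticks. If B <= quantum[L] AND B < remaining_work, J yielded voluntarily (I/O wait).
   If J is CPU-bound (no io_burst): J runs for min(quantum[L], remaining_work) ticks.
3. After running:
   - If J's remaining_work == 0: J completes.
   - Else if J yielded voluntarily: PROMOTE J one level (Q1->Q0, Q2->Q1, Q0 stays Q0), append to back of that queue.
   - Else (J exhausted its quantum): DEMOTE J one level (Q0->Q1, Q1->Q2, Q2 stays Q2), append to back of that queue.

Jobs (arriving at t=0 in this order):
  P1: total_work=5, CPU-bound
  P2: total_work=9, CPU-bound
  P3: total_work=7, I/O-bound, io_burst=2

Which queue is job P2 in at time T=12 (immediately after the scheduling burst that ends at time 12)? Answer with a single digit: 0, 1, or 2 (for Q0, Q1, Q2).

Answer: 1

Derivation:
t=0-3: P1@Q0 runs 3, rem=2, quantum used, demote→Q1. Q0=[P2,P3] Q1=[P1] Q2=[]
t=3-6: P2@Q0 runs 3, rem=6, quantum used, demote→Q1. Q0=[P3] Q1=[P1,P2] Q2=[]
t=6-8: P3@Q0 runs 2, rem=5, I/O yield, promote→Q0. Q0=[P3] Q1=[P1,P2] Q2=[]
t=8-10: P3@Q0 runs 2, rem=3, I/O yield, promote→Q0. Q0=[P3] Q1=[P1,P2] Q2=[]
t=10-12: P3@Q0 runs 2, rem=1, I/O yield, promote→Q0. Q0=[P3] Q1=[P1,P2] Q2=[]
t=12-13: P3@Q0 runs 1, rem=0, completes. Q0=[] Q1=[P1,P2] Q2=[]
t=13-15: P1@Q1 runs 2, rem=0, completes. Q0=[] Q1=[P2] Q2=[]
t=15-20: P2@Q1 runs 5, rem=1, quantum used, demote→Q2. Q0=[] Q1=[] Q2=[P2]
t=20-21: P2@Q2 runs 1, rem=0, completes. Q0=[] Q1=[] Q2=[]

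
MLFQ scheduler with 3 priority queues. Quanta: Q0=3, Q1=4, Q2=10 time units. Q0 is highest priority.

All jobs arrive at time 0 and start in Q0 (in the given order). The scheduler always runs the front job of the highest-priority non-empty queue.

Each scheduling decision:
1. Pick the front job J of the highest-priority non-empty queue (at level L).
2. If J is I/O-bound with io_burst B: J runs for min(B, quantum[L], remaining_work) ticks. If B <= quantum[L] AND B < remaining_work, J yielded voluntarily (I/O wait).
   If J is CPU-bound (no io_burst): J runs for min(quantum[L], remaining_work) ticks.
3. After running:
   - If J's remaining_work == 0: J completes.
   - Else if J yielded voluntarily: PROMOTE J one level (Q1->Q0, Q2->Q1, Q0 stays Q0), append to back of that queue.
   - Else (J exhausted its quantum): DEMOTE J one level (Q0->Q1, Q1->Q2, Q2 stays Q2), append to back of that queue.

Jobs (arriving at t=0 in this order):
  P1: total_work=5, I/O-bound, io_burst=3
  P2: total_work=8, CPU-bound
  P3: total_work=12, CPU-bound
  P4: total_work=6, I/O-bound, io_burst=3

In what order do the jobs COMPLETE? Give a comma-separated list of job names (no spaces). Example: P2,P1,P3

t=0-3: P1@Q0 runs 3, rem=2, I/O yield, promote→Q0. Q0=[P2,P3,P4,P1] Q1=[] Q2=[]
t=3-6: P2@Q0 runs 3, rem=5, quantum used, demote→Q1. Q0=[P3,P4,P1] Q1=[P2] Q2=[]
t=6-9: P3@Q0 runs 3, rem=9, quantum used, demote→Q1. Q0=[P4,P1] Q1=[P2,P3] Q2=[]
t=9-12: P4@Q0 runs 3, rem=3, I/O yield, promote→Q0. Q0=[P1,P4] Q1=[P2,P3] Q2=[]
t=12-14: P1@Q0 runs 2, rem=0, completes. Q0=[P4] Q1=[P2,P3] Q2=[]
t=14-17: P4@Q0 runs 3, rem=0, completes. Q0=[] Q1=[P2,P3] Q2=[]
t=17-21: P2@Q1 runs 4, rem=1, quantum used, demote→Q2. Q0=[] Q1=[P3] Q2=[P2]
t=21-25: P3@Q1 runs 4, rem=5, quantum used, demote→Q2. Q0=[] Q1=[] Q2=[P2,P3]
t=25-26: P2@Q2 runs 1, rem=0, completes. Q0=[] Q1=[] Q2=[P3]
t=26-31: P3@Q2 runs 5, rem=0, completes. Q0=[] Q1=[] Q2=[]

Answer: P1,P4,P2,P3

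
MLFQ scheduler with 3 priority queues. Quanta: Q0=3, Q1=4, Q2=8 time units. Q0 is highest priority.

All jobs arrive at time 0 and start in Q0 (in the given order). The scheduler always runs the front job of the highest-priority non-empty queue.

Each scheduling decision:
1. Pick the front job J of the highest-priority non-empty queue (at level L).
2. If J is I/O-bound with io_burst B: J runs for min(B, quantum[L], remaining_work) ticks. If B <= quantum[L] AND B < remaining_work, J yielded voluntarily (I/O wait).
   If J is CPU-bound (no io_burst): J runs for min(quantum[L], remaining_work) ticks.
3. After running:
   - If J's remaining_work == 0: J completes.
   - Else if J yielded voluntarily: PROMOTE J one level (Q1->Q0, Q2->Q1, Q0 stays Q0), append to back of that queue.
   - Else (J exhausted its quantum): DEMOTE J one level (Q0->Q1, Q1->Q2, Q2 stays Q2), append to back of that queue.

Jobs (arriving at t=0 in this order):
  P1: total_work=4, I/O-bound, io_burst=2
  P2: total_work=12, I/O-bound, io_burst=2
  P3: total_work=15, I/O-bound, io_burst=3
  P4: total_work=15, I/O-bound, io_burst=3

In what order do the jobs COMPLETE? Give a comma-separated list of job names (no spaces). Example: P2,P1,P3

t=0-2: P1@Q0 runs 2, rem=2, I/O yield, promote→Q0. Q0=[P2,P3,P4,P1] Q1=[] Q2=[]
t=2-4: P2@Q0 runs 2, rem=10, I/O yield, promote→Q0. Q0=[P3,P4,P1,P2] Q1=[] Q2=[]
t=4-7: P3@Q0 runs 3, rem=12, I/O yield, promote→Q0. Q0=[P4,P1,P2,P3] Q1=[] Q2=[]
t=7-10: P4@Q0 runs 3, rem=12, I/O yield, promote→Q0. Q0=[P1,P2,P3,P4] Q1=[] Q2=[]
t=10-12: P1@Q0 runs 2, rem=0, completes. Q0=[P2,P3,P4] Q1=[] Q2=[]
t=12-14: P2@Q0 runs 2, rem=8, I/O yield, promote→Q0. Q0=[P3,P4,P2] Q1=[] Q2=[]
t=14-17: P3@Q0 runs 3, rem=9, I/O yield, promote→Q0. Q0=[P4,P2,P3] Q1=[] Q2=[]
t=17-20: P4@Q0 runs 3, rem=9, I/O yield, promote→Q0. Q0=[P2,P3,P4] Q1=[] Q2=[]
t=20-22: P2@Q0 runs 2, rem=6, I/O yield, promote→Q0. Q0=[P3,P4,P2] Q1=[] Q2=[]
t=22-25: P3@Q0 runs 3, rem=6, I/O yield, promote→Q0. Q0=[P4,P2,P3] Q1=[] Q2=[]
t=25-28: P4@Q0 runs 3, rem=6, I/O yield, promote→Q0. Q0=[P2,P3,P4] Q1=[] Q2=[]
t=28-30: P2@Q0 runs 2, rem=4, I/O yield, promote→Q0. Q0=[P3,P4,P2] Q1=[] Q2=[]
t=30-33: P3@Q0 runs 3, rem=3, I/O yield, promote→Q0. Q0=[P4,P2,P3] Q1=[] Q2=[]
t=33-36: P4@Q0 runs 3, rem=3, I/O yield, promote→Q0. Q0=[P2,P3,P4] Q1=[] Q2=[]
t=36-38: P2@Q0 runs 2, rem=2, I/O yield, promote→Q0. Q0=[P3,P4,P2] Q1=[] Q2=[]
t=38-41: P3@Q0 runs 3, rem=0, completes. Q0=[P4,P2] Q1=[] Q2=[]
t=41-44: P4@Q0 runs 3, rem=0, completes. Q0=[P2] Q1=[] Q2=[]
t=44-46: P2@Q0 runs 2, rem=0, completes. Q0=[] Q1=[] Q2=[]

Answer: P1,P3,P4,P2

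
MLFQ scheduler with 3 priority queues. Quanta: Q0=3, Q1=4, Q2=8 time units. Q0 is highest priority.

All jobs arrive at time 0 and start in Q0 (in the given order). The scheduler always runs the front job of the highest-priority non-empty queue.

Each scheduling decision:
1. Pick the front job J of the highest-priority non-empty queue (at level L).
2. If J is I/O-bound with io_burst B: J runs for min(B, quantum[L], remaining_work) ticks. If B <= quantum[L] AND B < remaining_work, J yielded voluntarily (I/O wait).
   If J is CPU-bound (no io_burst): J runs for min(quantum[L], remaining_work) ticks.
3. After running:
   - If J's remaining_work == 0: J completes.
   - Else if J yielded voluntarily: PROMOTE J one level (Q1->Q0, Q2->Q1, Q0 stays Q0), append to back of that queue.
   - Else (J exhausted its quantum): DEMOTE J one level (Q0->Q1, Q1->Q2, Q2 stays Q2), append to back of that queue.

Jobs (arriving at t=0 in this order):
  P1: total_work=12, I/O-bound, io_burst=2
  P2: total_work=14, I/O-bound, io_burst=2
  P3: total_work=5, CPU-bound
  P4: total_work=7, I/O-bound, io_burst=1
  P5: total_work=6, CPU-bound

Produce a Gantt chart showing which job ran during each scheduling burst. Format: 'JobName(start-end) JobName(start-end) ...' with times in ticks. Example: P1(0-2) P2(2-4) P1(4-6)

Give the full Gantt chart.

Answer: P1(0-2) P2(2-4) P3(4-7) P4(7-8) P5(8-11) P1(11-13) P2(13-15) P4(15-16) P1(16-18) P2(18-20) P4(20-21) P1(21-23) P2(23-25) P4(25-26) P1(26-28) P2(28-30) P4(30-31) P1(31-33) P2(33-35) P4(35-36) P2(36-38) P4(38-39) P3(39-41) P5(41-44)

Derivation:
t=0-2: P1@Q0 runs 2, rem=10, I/O yield, promote→Q0. Q0=[P2,P3,P4,P5,P1] Q1=[] Q2=[]
t=2-4: P2@Q0 runs 2, rem=12, I/O yield, promote→Q0. Q0=[P3,P4,P5,P1,P2] Q1=[] Q2=[]
t=4-7: P3@Q0 runs 3, rem=2, quantum used, demote→Q1. Q0=[P4,P5,P1,P2] Q1=[P3] Q2=[]
t=7-8: P4@Q0 runs 1, rem=6, I/O yield, promote→Q0. Q0=[P5,P1,P2,P4] Q1=[P3] Q2=[]
t=8-11: P5@Q0 runs 3, rem=3, quantum used, demote→Q1. Q0=[P1,P2,P4] Q1=[P3,P5] Q2=[]
t=11-13: P1@Q0 runs 2, rem=8, I/O yield, promote→Q0. Q0=[P2,P4,P1] Q1=[P3,P5] Q2=[]
t=13-15: P2@Q0 runs 2, rem=10, I/O yield, promote→Q0. Q0=[P4,P1,P2] Q1=[P3,P5] Q2=[]
t=15-16: P4@Q0 runs 1, rem=5, I/O yield, promote→Q0. Q0=[P1,P2,P4] Q1=[P3,P5] Q2=[]
t=16-18: P1@Q0 runs 2, rem=6, I/O yield, promote→Q0. Q0=[P2,P4,P1] Q1=[P3,P5] Q2=[]
t=18-20: P2@Q0 runs 2, rem=8, I/O yield, promote→Q0. Q0=[P4,P1,P2] Q1=[P3,P5] Q2=[]
t=20-21: P4@Q0 runs 1, rem=4, I/O yield, promote→Q0. Q0=[P1,P2,P4] Q1=[P3,P5] Q2=[]
t=21-23: P1@Q0 runs 2, rem=4, I/O yield, promote→Q0. Q0=[P2,P4,P1] Q1=[P3,P5] Q2=[]
t=23-25: P2@Q0 runs 2, rem=6, I/O yield, promote→Q0. Q0=[P4,P1,P2] Q1=[P3,P5] Q2=[]
t=25-26: P4@Q0 runs 1, rem=3, I/O yield, promote→Q0. Q0=[P1,P2,P4] Q1=[P3,P5] Q2=[]
t=26-28: P1@Q0 runs 2, rem=2, I/O yield, promote→Q0. Q0=[P2,P4,P1] Q1=[P3,P5] Q2=[]
t=28-30: P2@Q0 runs 2, rem=4, I/O yield, promote→Q0. Q0=[P4,P1,P2] Q1=[P3,P5] Q2=[]
t=30-31: P4@Q0 runs 1, rem=2, I/O yield, promote→Q0. Q0=[P1,P2,P4] Q1=[P3,P5] Q2=[]
t=31-33: P1@Q0 runs 2, rem=0, completes. Q0=[P2,P4] Q1=[P3,P5] Q2=[]
t=33-35: P2@Q0 runs 2, rem=2, I/O yield, promote→Q0. Q0=[P4,P2] Q1=[P3,P5] Q2=[]
t=35-36: P4@Q0 runs 1, rem=1, I/O yield, promote→Q0. Q0=[P2,P4] Q1=[P3,P5] Q2=[]
t=36-38: P2@Q0 runs 2, rem=0, completes. Q0=[P4] Q1=[P3,P5] Q2=[]
t=38-39: P4@Q0 runs 1, rem=0, completes. Q0=[] Q1=[P3,P5] Q2=[]
t=39-41: P3@Q1 runs 2, rem=0, completes. Q0=[] Q1=[P5] Q2=[]
t=41-44: P5@Q1 runs 3, rem=0, completes. Q0=[] Q1=[] Q2=[]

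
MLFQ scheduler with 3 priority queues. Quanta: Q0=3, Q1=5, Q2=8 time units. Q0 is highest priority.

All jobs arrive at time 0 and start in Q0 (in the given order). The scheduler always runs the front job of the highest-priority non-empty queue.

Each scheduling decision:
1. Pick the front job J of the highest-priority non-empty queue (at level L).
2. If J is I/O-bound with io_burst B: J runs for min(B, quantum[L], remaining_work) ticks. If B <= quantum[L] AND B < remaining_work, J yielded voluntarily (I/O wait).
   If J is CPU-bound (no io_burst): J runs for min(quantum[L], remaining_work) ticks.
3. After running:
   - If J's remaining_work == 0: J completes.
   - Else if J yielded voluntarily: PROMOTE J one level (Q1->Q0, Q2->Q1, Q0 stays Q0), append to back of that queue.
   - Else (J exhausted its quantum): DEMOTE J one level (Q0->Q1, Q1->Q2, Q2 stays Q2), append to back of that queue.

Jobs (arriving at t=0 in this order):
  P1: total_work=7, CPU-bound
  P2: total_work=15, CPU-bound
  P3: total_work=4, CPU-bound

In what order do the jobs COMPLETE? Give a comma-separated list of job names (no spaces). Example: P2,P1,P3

t=0-3: P1@Q0 runs 3, rem=4, quantum used, demote→Q1. Q0=[P2,P3] Q1=[P1] Q2=[]
t=3-6: P2@Q0 runs 3, rem=12, quantum used, demote→Q1. Q0=[P3] Q1=[P1,P2] Q2=[]
t=6-9: P3@Q0 runs 3, rem=1, quantum used, demote→Q1. Q0=[] Q1=[P1,P2,P3] Q2=[]
t=9-13: P1@Q1 runs 4, rem=0, completes. Q0=[] Q1=[P2,P3] Q2=[]
t=13-18: P2@Q1 runs 5, rem=7, quantum used, demote→Q2. Q0=[] Q1=[P3] Q2=[P2]
t=18-19: P3@Q1 runs 1, rem=0, completes. Q0=[] Q1=[] Q2=[P2]
t=19-26: P2@Q2 runs 7, rem=0, completes. Q0=[] Q1=[] Q2=[]

Answer: P1,P3,P2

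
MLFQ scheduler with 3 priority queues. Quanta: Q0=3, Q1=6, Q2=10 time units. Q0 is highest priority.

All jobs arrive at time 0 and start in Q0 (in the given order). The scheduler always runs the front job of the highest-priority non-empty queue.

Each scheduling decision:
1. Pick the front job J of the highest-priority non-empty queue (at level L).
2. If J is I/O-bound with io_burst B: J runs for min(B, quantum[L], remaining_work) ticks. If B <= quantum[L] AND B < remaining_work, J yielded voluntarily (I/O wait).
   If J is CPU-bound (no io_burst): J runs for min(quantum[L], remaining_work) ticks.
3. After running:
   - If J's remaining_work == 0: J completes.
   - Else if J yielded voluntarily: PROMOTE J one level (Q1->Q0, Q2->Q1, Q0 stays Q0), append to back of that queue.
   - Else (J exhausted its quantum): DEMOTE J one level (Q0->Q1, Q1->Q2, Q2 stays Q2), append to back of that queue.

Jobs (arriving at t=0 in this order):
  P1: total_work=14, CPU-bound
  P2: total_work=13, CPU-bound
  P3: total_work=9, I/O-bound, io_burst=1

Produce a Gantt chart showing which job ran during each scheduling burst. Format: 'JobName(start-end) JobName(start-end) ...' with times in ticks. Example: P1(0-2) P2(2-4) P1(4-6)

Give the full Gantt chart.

t=0-3: P1@Q0 runs 3, rem=11, quantum used, demote→Q1. Q0=[P2,P3] Q1=[P1] Q2=[]
t=3-6: P2@Q0 runs 3, rem=10, quantum used, demote→Q1. Q0=[P3] Q1=[P1,P2] Q2=[]
t=6-7: P3@Q0 runs 1, rem=8, I/O yield, promote→Q0. Q0=[P3] Q1=[P1,P2] Q2=[]
t=7-8: P3@Q0 runs 1, rem=7, I/O yield, promote→Q0. Q0=[P3] Q1=[P1,P2] Q2=[]
t=8-9: P3@Q0 runs 1, rem=6, I/O yield, promote→Q0. Q0=[P3] Q1=[P1,P2] Q2=[]
t=9-10: P3@Q0 runs 1, rem=5, I/O yield, promote→Q0. Q0=[P3] Q1=[P1,P2] Q2=[]
t=10-11: P3@Q0 runs 1, rem=4, I/O yield, promote→Q0. Q0=[P3] Q1=[P1,P2] Q2=[]
t=11-12: P3@Q0 runs 1, rem=3, I/O yield, promote→Q0. Q0=[P3] Q1=[P1,P2] Q2=[]
t=12-13: P3@Q0 runs 1, rem=2, I/O yield, promote→Q0. Q0=[P3] Q1=[P1,P2] Q2=[]
t=13-14: P3@Q0 runs 1, rem=1, I/O yield, promote→Q0. Q0=[P3] Q1=[P1,P2] Q2=[]
t=14-15: P3@Q0 runs 1, rem=0, completes. Q0=[] Q1=[P1,P2] Q2=[]
t=15-21: P1@Q1 runs 6, rem=5, quantum used, demote→Q2. Q0=[] Q1=[P2] Q2=[P1]
t=21-27: P2@Q1 runs 6, rem=4, quantum used, demote→Q2. Q0=[] Q1=[] Q2=[P1,P2]
t=27-32: P1@Q2 runs 5, rem=0, completes. Q0=[] Q1=[] Q2=[P2]
t=32-36: P2@Q2 runs 4, rem=0, completes. Q0=[] Q1=[] Q2=[]

Answer: P1(0-3) P2(3-6) P3(6-7) P3(7-8) P3(8-9) P3(9-10) P3(10-11) P3(11-12) P3(12-13) P3(13-14) P3(14-15) P1(15-21) P2(21-27) P1(27-32) P2(32-36)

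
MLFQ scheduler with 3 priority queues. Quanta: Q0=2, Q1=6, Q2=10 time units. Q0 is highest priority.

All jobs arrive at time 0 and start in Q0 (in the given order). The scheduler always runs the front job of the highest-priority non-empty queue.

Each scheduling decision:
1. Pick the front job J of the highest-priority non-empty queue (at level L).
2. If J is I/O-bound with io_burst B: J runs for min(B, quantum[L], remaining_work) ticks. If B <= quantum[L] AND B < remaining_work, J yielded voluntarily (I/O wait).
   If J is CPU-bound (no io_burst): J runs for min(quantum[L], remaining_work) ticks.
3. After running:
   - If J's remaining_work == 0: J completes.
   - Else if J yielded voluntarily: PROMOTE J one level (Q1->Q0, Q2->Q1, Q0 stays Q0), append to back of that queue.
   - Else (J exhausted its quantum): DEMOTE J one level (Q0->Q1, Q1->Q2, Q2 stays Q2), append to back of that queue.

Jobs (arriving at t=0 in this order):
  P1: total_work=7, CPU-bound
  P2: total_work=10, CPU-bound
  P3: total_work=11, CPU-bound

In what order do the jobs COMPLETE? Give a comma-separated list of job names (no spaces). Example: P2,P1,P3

Answer: P1,P2,P3

Derivation:
t=0-2: P1@Q0 runs 2, rem=5, quantum used, demote→Q1. Q0=[P2,P3] Q1=[P1] Q2=[]
t=2-4: P2@Q0 runs 2, rem=8, quantum used, demote→Q1. Q0=[P3] Q1=[P1,P2] Q2=[]
t=4-6: P3@Q0 runs 2, rem=9, quantum used, demote→Q1. Q0=[] Q1=[P1,P2,P3] Q2=[]
t=6-11: P1@Q1 runs 5, rem=0, completes. Q0=[] Q1=[P2,P3] Q2=[]
t=11-17: P2@Q1 runs 6, rem=2, quantum used, demote→Q2. Q0=[] Q1=[P3] Q2=[P2]
t=17-23: P3@Q1 runs 6, rem=3, quantum used, demote→Q2. Q0=[] Q1=[] Q2=[P2,P3]
t=23-25: P2@Q2 runs 2, rem=0, completes. Q0=[] Q1=[] Q2=[P3]
t=25-28: P3@Q2 runs 3, rem=0, completes. Q0=[] Q1=[] Q2=[]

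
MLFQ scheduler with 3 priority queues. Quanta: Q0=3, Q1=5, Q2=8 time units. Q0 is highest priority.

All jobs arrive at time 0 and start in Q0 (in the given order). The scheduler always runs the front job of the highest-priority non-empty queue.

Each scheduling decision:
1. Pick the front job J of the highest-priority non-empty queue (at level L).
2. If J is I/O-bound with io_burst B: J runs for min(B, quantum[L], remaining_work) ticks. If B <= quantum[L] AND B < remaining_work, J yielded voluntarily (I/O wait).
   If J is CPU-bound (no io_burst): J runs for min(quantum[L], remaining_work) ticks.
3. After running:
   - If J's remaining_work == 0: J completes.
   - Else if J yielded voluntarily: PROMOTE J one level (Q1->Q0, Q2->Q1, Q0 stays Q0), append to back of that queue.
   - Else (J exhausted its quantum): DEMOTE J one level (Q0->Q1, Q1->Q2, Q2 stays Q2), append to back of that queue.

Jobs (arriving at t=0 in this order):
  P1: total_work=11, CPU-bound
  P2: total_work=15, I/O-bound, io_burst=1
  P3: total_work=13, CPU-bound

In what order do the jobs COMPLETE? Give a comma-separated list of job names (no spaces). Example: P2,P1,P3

t=0-3: P1@Q0 runs 3, rem=8, quantum used, demote→Q1. Q0=[P2,P3] Q1=[P1] Q2=[]
t=3-4: P2@Q0 runs 1, rem=14, I/O yield, promote→Q0. Q0=[P3,P2] Q1=[P1] Q2=[]
t=4-7: P3@Q0 runs 3, rem=10, quantum used, demote→Q1. Q0=[P2] Q1=[P1,P3] Q2=[]
t=7-8: P2@Q0 runs 1, rem=13, I/O yield, promote→Q0. Q0=[P2] Q1=[P1,P3] Q2=[]
t=8-9: P2@Q0 runs 1, rem=12, I/O yield, promote→Q0. Q0=[P2] Q1=[P1,P3] Q2=[]
t=9-10: P2@Q0 runs 1, rem=11, I/O yield, promote→Q0. Q0=[P2] Q1=[P1,P3] Q2=[]
t=10-11: P2@Q0 runs 1, rem=10, I/O yield, promote→Q0. Q0=[P2] Q1=[P1,P3] Q2=[]
t=11-12: P2@Q0 runs 1, rem=9, I/O yield, promote→Q0. Q0=[P2] Q1=[P1,P3] Q2=[]
t=12-13: P2@Q0 runs 1, rem=8, I/O yield, promote→Q0. Q0=[P2] Q1=[P1,P3] Q2=[]
t=13-14: P2@Q0 runs 1, rem=7, I/O yield, promote→Q0. Q0=[P2] Q1=[P1,P3] Q2=[]
t=14-15: P2@Q0 runs 1, rem=6, I/O yield, promote→Q0. Q0=[P2] Q1=[P1,P3] Q2=[]
t=15-16: P2@Q0 runs 1, rem=5, I/O yield, promote→Q0. Q0=[P2] Q1=[P1,P3] Q2=[]
t=16-17: P2@Q0 runs 1, rem=4, I/O yield, promote→Q0. Q0=[P2] Q1=[P1,P3] Q2=[]
t=17-18: P2@Q0 runs 1, rem=3, I/O yield, promote→Q0. Q0=[P2] Q1=[P1,P3] Q2=[]
t=18-19: P2@Q0 runs 1, rem=2, I/O yield, promote→Q0. Q0=[P2] Q1=[P1,P3] Q2=[]
t=19-20: P2@Q0 runs 1, rem=1, I/O yield, promote→Q0. Q0=[P2] Q1=[P1,P3] Q2=[]
t=20-21: P2@Q0 runs 1, rem=0, completes. Q0=[] Q1=[P1,P3] Q2=[]
t=21-26: P1@Q1 runs 5, rem=3, quantum used, demote→Q2. Q0=[] Q1=[P3] Q2=[P1]
t=26-31: P3@Q1 runs 5, rem=5, quantum used, demote→Q2. Q0=[] Q1=[] Q2=[P1,P3]
t=31-34: P1@Q2 runs 3, rem=0, completes. Q0=[] Q1=[] Q2=[P3]
t=34-39: P3@Q2 runs 5, rem=0, completes. Q0=[] Q1=[] Q2=[]

Answer: P2,P1,P3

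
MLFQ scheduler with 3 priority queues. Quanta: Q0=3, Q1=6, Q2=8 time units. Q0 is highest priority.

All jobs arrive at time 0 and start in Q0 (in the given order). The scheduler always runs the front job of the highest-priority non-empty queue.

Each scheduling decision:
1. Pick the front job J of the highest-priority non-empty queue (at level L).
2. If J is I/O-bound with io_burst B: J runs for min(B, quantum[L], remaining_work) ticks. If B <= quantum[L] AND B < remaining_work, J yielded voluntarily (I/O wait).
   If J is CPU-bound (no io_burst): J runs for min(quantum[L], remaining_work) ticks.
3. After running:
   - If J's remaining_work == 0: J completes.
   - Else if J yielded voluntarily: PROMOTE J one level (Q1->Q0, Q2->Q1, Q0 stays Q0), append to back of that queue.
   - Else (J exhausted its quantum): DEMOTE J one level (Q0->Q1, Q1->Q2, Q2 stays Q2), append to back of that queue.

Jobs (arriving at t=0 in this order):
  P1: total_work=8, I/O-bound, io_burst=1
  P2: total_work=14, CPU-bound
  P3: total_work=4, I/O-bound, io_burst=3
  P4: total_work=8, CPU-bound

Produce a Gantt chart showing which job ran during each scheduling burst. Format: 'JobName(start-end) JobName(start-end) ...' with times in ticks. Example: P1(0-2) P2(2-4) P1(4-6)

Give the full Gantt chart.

Answer: P1(0-1) P2(1-4) P3(4-7) P4(7-10) P1(10-11) P3(11-12) P1(12-13) P1(13-14) P1(14-15) P1(15-16) P1(16-17) P1(17-18) P2(18-24) P4(24-29) P2(29-34)

Derivation:
t=0-1: P1@Q0 runs 1, rem=7, I/O yield, promote→Q0. Q0=[P2,P3,P4,P1] Q1=[] Q2=[]
t=1-4: P2@Q0 runs 3, rem=11, quantum used, demote→Q1. Q0=[P3,P4,P1] Q1=[P2] Q2=[]
t=4-7: P3@Q0 runs 3, rem=1, I/O yield, promote→Q0. Q0=[P4,P1,P3] Q1=[P2] Q2=[]
t=7-10: P4@Q0 runs 3, rem=5, quantum used, demote→Q1. Q0=[P1,P3] Q1=[P2,P4] Q2=[]
t=10-11: P1@Q0 runs 1, rem=6, I/O yield, promote→Q0. Q0=[P3,P1] Q1=[P2,P4] Q2=[]
t=11-12: P3@Q0 runs 1, rem=0, completes. Q0=[P1] Q1=[P2,P4] Q2=[]
t=12-13: P1@Q0 runs 1, rem=5, I/O yield, promote→Q0. Q0=[P1] Q1=[P2,P4] Q2=[]
t=13-14: P1@Q0 runs 1, rem=4, I/O yield, promote→Q0. Q0=[P1] Q1=[P2,P4] Q2=[]
t=14-15: P1@Q0 runs 1, rem=3, I/O yield, promote→Q0. Q0=[P1] Q1=[P2,P4] Q2=[]
t=15-16: P1@Q0 runs 1, rem=2, I/O yield, promote→Q0. Q0=[P1] Q1=[P2,P4] Q2=[]
t=16-17: P1@Q0 runs 1, rem=1, I/O yield, promote→Q0. Q0=[P1] Q1=[P2,P4] Q2=[]
t=17-18: P1@Q0 runs 1, rem=0, completes. Q0=[] Q1=[P2,P4] Q2=[]
t=18-24: P2@Q1 runs 6, rem=5, quantum used, demote→Q2. Q0=[] Q1=[P4] Q2=[P2]
t=24-29: P4@Q1 runs 5, rem=0, completes. Q0=[] Q1=[] Q2=[P2]
t=29-34: P2@Q2 runs 5, rem=0, completes. Q0=[] Q1=[] Q2=[]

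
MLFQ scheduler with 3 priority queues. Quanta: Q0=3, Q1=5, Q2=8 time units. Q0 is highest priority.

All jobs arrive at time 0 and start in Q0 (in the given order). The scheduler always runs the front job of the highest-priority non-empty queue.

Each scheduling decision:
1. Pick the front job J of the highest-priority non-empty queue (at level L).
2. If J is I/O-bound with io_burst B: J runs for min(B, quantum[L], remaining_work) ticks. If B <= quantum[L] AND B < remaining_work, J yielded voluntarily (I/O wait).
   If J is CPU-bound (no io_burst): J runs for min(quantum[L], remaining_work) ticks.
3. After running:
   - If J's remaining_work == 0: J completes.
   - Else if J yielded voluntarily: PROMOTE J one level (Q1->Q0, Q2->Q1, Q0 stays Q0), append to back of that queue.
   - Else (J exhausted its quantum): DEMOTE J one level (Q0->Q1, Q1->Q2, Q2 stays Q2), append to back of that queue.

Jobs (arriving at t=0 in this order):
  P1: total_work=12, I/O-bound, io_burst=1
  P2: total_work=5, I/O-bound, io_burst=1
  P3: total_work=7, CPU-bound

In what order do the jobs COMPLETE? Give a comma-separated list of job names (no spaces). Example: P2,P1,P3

Answer: P2,P1,P3

Derivation:
t=0-1: P1@Q0 runs 1, rem=11, I/O yield, promote→Q0. Q0=[P2,P3,P1] Q1=[] Q2=[]
t=1-2: P2@Q0 runs 1, rem=4, I/O yield, promote→Q0. Q0=[P3,P1,P2] Q1=[] Q2=[]
t=2-5: P3@Q0 runs 3, rem=4, quantum used, demote→Q1. Q0=[P1,P2] Q1=[P3] Q2=[]
t=5-6: P1@Q0 runs 1, rem=10, I/O yield, promote→Q0. Q0=[P2,P1] Q1=[P3] Q2=[]
t=6-7: P2@Q0 runs 1, rem=3, I/O yield, promote→Q0. Q0=[P1,P2] Q1=[P3] Q2=[]
t=7-8: P1@Q0 runs 1, rem=9, I/O yield, promote→Q0. Q0=[P2,P1] Q1=[P3] Q2=[]
t=8-9: P2@Q0 runs 1, rem=2, I/O yield, promote→Q0. Q0=[P1,P2] Q1=[P3] Q2=[]
t=9-10: P1@Q0 runs 1, rem=8, I/O yield, promote→Q0. Q0=[P2,P1] Q1=[P3] Q2=[]
t=10-11: P2@Q0 runs 1, rem=1, I/O yield, promote→Q0. Q0=[P1,P2] Q1=[P3] Q2=[]
t=11-12: P1@Q0 runs 1, rem=7, I/O yield, promote→Q0. Q0=[P2,P1] Q1=[P3] Q2=[]
t=12-13: P2@Q0 runs 1, rem=0, completes. Q0=[P1] Q1=[P3] Q2=[]
t=13-14: P1@Q0 runs 1, rem=6, I/O yield, promote→Q0. Q0=[P1] Q1=[P3] Q2=[]
t=14-15: P1@Q0 runs 1, rem=5, I/O yield, promote→Q0. Q0=[P1] Q1=[P3] Q2=[]
t=15-16: P1@Q0 runs 1, rem=4, I/O yield, promote→Q0. Q0=[P1] Q1=[P3] Q2=[]
t=16-17: P1@Q0 runs 1, rem=3, I/O yield, promote→Q0. Q0=[P1] Q1=[P3] Q2=[]
t=17-18: P1@Q0 runs 1, rem=2, I/O yield, promote→Q0. Q0=[P1] Q1=[P3] Q2=[]
t=18-19: P1@Q0 runs 1, rem=1, I/O yield, promote→Q0. Q0=[P1] Q1=[P3] Q2=[]
t=19-20: P1@Q0 runs 1, rem=0, completes. Q0=[] Q1=[P3] Q2=[]
t=20-24: P3@Q1 runs 4, rem=0, completes. Q0=[] Q1=[] Q2=[]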